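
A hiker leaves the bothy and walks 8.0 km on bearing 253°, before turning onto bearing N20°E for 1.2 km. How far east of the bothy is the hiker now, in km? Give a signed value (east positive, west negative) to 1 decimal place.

-7.2 km

Leg 1 (253°, 8.0 km): east 8.0 sin 253° = -7.65, north 8.0 cos 253° = -2.34
Leg 2 (N20°E, 1.2 km): east 1.2 sin 20° = 0.41, north 1.2 cos 20° = 1.13
Net east component: -7.24 km.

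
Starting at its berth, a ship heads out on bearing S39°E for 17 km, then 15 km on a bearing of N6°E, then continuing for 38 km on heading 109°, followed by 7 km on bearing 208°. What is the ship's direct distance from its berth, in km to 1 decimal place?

Leg 1 (S39°E, 17 km): east 17 sin 141° = 10.70, north 17 cos 141° = -13.21
Leg 2 (N6°E, 15 km): east 15 sin 6° = 1.57, north 15 cos 6° = 14.92
Leg 3 (109°, 38 km): east 38 sin 109° = 35.93, north 38 cos 109° = -12.37
Leg 4 (208°, 7 km): east 7 sin 208° = -3.29, north 7 cos 208° = -6.18
Net: 44.91 east, -16.85 north. Distance = √((44.91)² + (-16.85)²) = 47.965 km.

48.0 km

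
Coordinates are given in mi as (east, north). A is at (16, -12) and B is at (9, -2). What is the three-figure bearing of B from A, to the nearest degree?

325°

Δeast = 9 − 16 = -7.00; Δnorth = -2 − -12 = 10.00.
Bearing = atan2(Δeast, Δnorth) mod 360° = 325.01° ≈ 325°.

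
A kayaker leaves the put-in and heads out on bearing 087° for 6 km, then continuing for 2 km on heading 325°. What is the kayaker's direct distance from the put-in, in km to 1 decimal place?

5.2 km

Leg 1 (087°, 6 km): east 6 sin 87° = 5.99, north 6 cos 87° = 0.31
Leg 2 (325°, 2 km): east 2 sin 325° = -1.15, north 2 cos 325° = 1.64
Net: 4.84 east, 1.95 north. Distance = √((4.84)² + (1.95)²) = 5.223 km.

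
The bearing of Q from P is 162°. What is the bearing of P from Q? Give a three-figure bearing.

342°

Back-bearing = 162° + 180° = 342°.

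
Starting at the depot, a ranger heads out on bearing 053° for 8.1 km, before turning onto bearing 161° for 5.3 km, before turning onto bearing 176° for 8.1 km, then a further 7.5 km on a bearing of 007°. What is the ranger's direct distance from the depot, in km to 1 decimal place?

9.7 km

Leg 1 (053°, 8.1 km): east 8.1 sin 53° = 6.47, north 8.1 cos 53° = 4.87
Leg 2 (161°, 5.3 km): east 5.3 sin 161° = 1.73, north 5.3 cos 161° = -5.01
Leg 3 (176°, 8.1 km): east 8.1 sin 176° = 0.57, north 8.1 cos 176° = -8.08
Leg 4 (007°, 7.5 km): east 7.5 sin 7° = 0.91, north 7.5 cos 7° = 7.44
Net: 9.67 east, -0.77 north. Distance = √((9.67)² + (-0.77)²) = 9.704 km.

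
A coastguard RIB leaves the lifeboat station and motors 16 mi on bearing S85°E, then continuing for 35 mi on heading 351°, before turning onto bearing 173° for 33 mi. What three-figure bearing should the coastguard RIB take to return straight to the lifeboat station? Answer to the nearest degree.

268°

Leg 1 (S85°E, 16 mi): east 16 sin 95° = 15.94, north 16 cos 95° = -1.39
Leg 2 (351°, 35 mi): east 35 sin 351° = -5.48, north 35 cos 351° = 34.57
Leg 3 (173°, 33 mi): east 33 sin 173° = 4.02, north 33 cos 173° = -32.75
Net displacement: 14.49 east, 0.42 north. Direction back to start is (-14.49, -0.42): bearing = atan2(-14.49, -0.42) mod 360° = 268.34° ≈ 268°.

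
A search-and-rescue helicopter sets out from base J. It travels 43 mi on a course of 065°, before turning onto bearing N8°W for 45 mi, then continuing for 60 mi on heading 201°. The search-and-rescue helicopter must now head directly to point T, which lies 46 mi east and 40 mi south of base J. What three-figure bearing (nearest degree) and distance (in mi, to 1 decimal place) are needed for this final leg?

143°, 58.3 mi

Leg 1 (065°, 43 mi): east 43 sin 65° = 38.97, north 43 cos 65° = 18.17
Leg 2 (N8°W, 45 mi): east 45 sin 352° = -6.26, north 45 cos 352° = 44.56
Leg 3 (201°, 60 mi): east 60 sin 201° = -21.50, north 60 cos 201° = -56.01
Current position: (11.21, 6.72). Target: (46, -40). Remaining: Δeast = 34.79, Δnorth = -46.72.
Bearing = atan2(34.79, -46.72) mod 360° = 143.32°; distance = √((34.79)² + (-46.72)²) = 58.252 mi.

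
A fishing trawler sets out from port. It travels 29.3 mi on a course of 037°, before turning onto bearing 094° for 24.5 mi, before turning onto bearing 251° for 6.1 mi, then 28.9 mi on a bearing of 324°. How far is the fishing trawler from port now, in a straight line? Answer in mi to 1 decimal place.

47.2 mi

Leg 1 (037°, 29.3 mi): east 29.3 sin 37° = 17.63, north 29.3 cos 37° = 23.40
Leg 2 (094°, 24.5 mi): east 24.5 sin 94° = 24.44, north 24.5 cos 94° = -1.71
Leg 3 (251°, 6.1 mi): east 6.1 sin 251° = -5.77, north 6.1 cos 251° = -1.99
Leg 4 (324°, 28.9 mi): east 28.9 sin 324° = -16.99, north 28.9 cos 324° = 23.38
Net: 19.32 east, 43.09 north. Distance = √((19.32)² + (43.09)²) = 47.219 mi.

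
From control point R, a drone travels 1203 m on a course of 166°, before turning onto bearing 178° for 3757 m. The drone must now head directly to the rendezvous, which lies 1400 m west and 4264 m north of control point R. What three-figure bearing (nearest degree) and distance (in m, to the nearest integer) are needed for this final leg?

349°, 9365 m

Leg 1 (166°, 1203 m): east 1203 sin 166° = 291.03, north 1203 cos 166° = -1167.27
Leg 2 (178°, 3757 m): east 3757 sin 178° = 131.12, north 3757 cos 178° = -3754.71
Current position: (422.15, -4921.98). Target: (-1400, 4264). Remaining: Δeast = -1822.15, Δnorth = 9185.98.
Bearing = atan2(-1822.15, 9185.98) mod 360° = 348.78°; distance = √((-1822.15)² + (9185.98)²) = 9364.956 m.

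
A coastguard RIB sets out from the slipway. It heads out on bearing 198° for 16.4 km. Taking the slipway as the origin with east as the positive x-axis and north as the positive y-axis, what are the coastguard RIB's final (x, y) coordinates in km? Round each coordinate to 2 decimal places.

Leg 1 (198°, 16.4 km): east 16.4 sin 198° = -5.07, north 16.4 cos 198° = -15.60
Summing: -5.07 km east, -15.60 km north → (-5.07, -15.60).

(-5.07, -15.60)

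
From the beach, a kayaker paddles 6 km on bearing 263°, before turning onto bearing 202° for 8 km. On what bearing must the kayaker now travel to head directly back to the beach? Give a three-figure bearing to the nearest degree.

048°

Leg 1 (263°, 6 km): east 6 sin 263° = -5.96, north 6 cos 263° = -0.73
Leg 2 (202°, 8 km): east 8 sin 202° = -3.00, north 8 cos 202° = -7.42
Net displacement: -8.95 east, -8.15 north. Direction back to start is (8.95, 8.15): bearing = atan2(8.95, 8.15) mod 360° = 47.69° ≈ 048°.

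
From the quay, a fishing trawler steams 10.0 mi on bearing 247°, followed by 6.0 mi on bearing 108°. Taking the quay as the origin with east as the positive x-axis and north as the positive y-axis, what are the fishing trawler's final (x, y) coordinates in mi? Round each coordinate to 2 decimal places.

Leg 1 (247°, 10.0 mi): east 10.0 sin 247° = -9.21, north 10.0 cos 247° = -3.91
Leg 2 (108°, 6.0 mi): east 6.0 sin 108° = 5.71, north 6.0 cos 108° = -1.85
Summing: -3.50 mi east, -5.76 mi north → (-3.50, -5.76).

(-3.50, -5.76)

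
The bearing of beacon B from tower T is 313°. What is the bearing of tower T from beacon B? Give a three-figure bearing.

Back-bearing = 313° − 180° = 133°.

133°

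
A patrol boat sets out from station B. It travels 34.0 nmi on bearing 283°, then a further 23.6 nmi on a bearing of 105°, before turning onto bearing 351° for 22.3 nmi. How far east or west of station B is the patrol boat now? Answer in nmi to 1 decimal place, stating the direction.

13.8 nmi west

Leg 1 (283°, 34.0 nmi): east 34.0 sin 283° = -33.13, north 34.0 cos 283° = 7.65
Leg 2 (105°, 23.6 nmi): east 23.6 sin 105° = 22.80, north 23.6 cos 105° = -6.11
Leg 3 (351°, 22.3 nmi): east 22.3 sin 351° = -3.49, north 22.3 cos 351° = 22.03
Net east component: -13.82 nmi.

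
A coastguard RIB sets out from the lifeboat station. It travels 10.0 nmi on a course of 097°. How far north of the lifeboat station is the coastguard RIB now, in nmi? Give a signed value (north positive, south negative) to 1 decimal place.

Leg 1 (097°, 10.0 nmi): east 10.0 sin 97° = 9.93, north 10.0 cos 97° = -1.22
Net north component: -1.22 nmi.

-1.2 nmi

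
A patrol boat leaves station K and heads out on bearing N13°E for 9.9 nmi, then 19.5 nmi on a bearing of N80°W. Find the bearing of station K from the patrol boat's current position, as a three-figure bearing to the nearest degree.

128°

Leg 1 (N13°E, 9.9 nmi): east 9.9 sin 13° = 2.23, north 9.9 cos 13° = 9.65
Leg 2 (N80°W, 19.5 nmi): east 19.5 sin 280° = -19.20, north 19.5 cos 280° = 3.39
Net displacement: -16.98 east, 13.03 north. Direction back to start is (16.98, -13.03): bearing = atan2(16.98, -13.03) mod 360° = 127.51° ≈ 128°.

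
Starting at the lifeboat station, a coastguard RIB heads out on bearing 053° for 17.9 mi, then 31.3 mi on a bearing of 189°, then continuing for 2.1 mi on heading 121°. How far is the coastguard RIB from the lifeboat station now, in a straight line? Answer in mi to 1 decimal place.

Leg 1 (053°, 17.9 mi): east 17.9 sin 53° = 14.30, north 17.9 cos 53° = 10.77
Leg 2 (189°, 31.3 mi): east 31.3 sin 189° = -4.90, north 31.3 cos 189° = -30.91
Leg 3 (121°, 2.1 mi): east 2.1 sin 121° = 1.80, north 2.1 cos 121° = -1.08
Net: 11.20 east, -21.22 north. Distance = √((11.20)² + (-21.22)²) = 23.997 mi.

24.0 mi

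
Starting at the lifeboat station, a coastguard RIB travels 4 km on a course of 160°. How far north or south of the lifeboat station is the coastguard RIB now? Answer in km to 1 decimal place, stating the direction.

Leg 1 (160°, 4 km): east 4 sin 160° = 1.37, north 4 cos 160° = -3.76
Net north component: -3.76 km.

3.8 km south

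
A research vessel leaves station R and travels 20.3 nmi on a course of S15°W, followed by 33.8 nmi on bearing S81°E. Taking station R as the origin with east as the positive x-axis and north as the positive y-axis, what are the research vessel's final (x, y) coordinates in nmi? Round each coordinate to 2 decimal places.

(28.13, -24.90)

Leg 1 (S15°W, 20.3 nmi): east 20.3 sin 195° = -5.25, north 20.3 cos 195° = -19.61
Leg 2 (S81°E, 33.8 nmi): east 33.8 sin 99° = 33.38, north 33.8 cos 99° = -5.29
Summing: 28.13 nmi east, -24.90 nmi north → (28.13, -24.90).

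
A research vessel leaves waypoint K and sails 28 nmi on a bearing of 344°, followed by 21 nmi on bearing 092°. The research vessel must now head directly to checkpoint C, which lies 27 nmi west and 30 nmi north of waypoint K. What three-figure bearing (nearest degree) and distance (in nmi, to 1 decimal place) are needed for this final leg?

275°, 40.4 nmi

Leg 1 (344°, 28 nmi): east 28 sin 344° = -7.72, north 28 cos 344° = 26.92
Leg 2 (092°, 21 nmi): east 21 sin 92° = 20.99, north 21 cos 92° = -0.73
Current position: (13.27, 26.18). Target: (-27, 30). Remaining: Δeast = -40.27, Δnorth = 3.82.
Bearing = atan2(-40.27, 3.82) mod 360° = 275.42°; distance = √((-40.27)² + (3.82)²) = 40.450 nmi.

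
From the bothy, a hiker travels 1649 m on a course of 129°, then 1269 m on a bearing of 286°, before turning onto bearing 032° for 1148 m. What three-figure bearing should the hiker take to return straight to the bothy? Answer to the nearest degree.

247°

Leg 1 (129°, 1649 m): east 1649 sin 129° = 1281.51, north 1649 cos 129° = -1037.75
Leg 2 (286°, 1269 m): east 1269 sin 286° = -1219.84, north 1269 cos 286° = 349.78
Leg 3 (032°, 1148 m): east 1148 sin 32° = 608.35, north 1148 cos 32° = 973.56
Net displacement: 670.02 east, 285.59 north. Direction back to start is (-670.02, -285.59): bearing = atan2(-670.02, -285.59) mod 360° = 246.91° ≈ 247°.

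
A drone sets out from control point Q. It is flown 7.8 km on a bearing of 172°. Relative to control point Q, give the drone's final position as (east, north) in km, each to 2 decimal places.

(1.09, -7.72)

Leg 1 (172°, 7.8 km): east 7.8 sin 172° = 1.09, north 7.8 cos 172° = -7.72
Summing: 1.09 km east, -7.72 km north → (1.09, -7.72).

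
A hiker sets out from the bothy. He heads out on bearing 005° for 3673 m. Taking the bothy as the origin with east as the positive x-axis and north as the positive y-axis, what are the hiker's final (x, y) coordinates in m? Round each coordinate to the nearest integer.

Leg 1 (005°, 3673 m): east 3673 sin 5° = 320.12, north 3673 cos 5° = 3659.02
Summing: 320.12 m east, 3659.02 m north → (320, 3659).

(320, 3659)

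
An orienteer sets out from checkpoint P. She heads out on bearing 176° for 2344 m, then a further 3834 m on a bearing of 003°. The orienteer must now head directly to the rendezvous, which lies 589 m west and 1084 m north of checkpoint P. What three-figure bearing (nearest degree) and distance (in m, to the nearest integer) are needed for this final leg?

247°, 1036 m

Leg 1 (176°, 2344 m): east 2344 sin 176° = 163.51, north 2344 cos 176° = -2338.29
Leg 2 (003°, 3834 m): east 3834 sin 3° = 200.66, north 3834 cos 3° = 3828.75
Current position: (364.17, 1490.46). Target: (-589, 1084). Remaining: Δeast = -953.17, Δnorth = -406.46.
Bearing = atan2(-953.17, -406.46) mod 360° = 246.91°; distance = √((-953.17)² + (-406.46)²) = 1036.209 m.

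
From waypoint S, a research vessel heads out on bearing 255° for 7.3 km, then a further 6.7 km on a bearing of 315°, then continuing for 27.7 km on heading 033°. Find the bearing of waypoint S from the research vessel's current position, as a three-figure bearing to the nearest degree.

Leg 1 (255°, 7.3 km): east 7.3 sin 255° = -7.05, north 7.3 cos 255° = -1.89
Leg 2 (315°, 6.7 km): east 6.7 sin 315° = -4.74, north 6.7 cos 315° = 4.74
Leg 3 (033°, 27.7 km): east 27.7 sin 33° = 15.09, north 27.7 cos 33° = 23.23
Net displacement: 3.30 east, 26.08 north. Direction back to start is (-3.30, -26.08): bearing = atan2(-3.30, -26.08) mod 360° = 187.21° ≈ 187°.

187°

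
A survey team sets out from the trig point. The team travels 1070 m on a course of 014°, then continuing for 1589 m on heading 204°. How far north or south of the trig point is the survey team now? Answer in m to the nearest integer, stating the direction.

Leg 1 (014°, 1070 m): east 1070 sin 14° = 258.86, north 1070 cos 14° = 1038.22
Leg 2 (204°, 1589 m): east 1589 sin 204° = -646.30, north 1589 cos 204° = -1451.62
Net north component: -413.41 m.

413 m south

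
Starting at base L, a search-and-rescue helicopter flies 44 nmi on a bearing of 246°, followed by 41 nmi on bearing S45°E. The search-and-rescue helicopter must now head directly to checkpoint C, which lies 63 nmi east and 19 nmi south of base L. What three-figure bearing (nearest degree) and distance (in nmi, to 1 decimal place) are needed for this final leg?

069°, 79.3 nmi

Leg 1 (246°, 44 nmi): east 44 sin 246° = -40.20, north 44 cos 246° = -17.90
Leg 2 (S45°E, 41 nmi): east 41 sin 135° = 28.99, north 41 cos 135° = -28.99
Current position: (-11.20, -46.89). Target: (63, -19). Remaining: Δeast = 74.20, Δnorth = 27.89.
Bearing = atan2(74.20, 27.89) mod 360° = 69.40°; distance = √((74.20)² + (27.89)²) = 79.272 nmi.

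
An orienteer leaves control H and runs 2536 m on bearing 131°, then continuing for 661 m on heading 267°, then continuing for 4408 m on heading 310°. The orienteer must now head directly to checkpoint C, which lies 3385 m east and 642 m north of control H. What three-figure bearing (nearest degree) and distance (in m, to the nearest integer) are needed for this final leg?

Leg 1 (131°, 2536 m): east 2536 sin 131° = 1913.94, north 2536 cos 131° = -1663.77
Leg 2 (267°, 661 m): east 661 sin 267° = -660.09, north 661 cos 267° = -34.59
Leg 3 (310°, 4408 m): east 4408 sin 310° = -3376.72, north 4408 cos 310° = 2833.41
Current position: (-2122.87, 1135.05). Target: (3385, 642). Remaining: Δeast = 5507.87, Δnorth = -493.05.
Bearing = atan2(5507.87, -493.05) mod 360° = 95.12°; distance = √((5507.87)² + (-493.05)²) = 5529.899 m.

095°, 5530 m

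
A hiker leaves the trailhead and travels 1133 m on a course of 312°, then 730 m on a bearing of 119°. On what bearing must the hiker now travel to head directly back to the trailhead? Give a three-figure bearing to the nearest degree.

153°

Leg 1 (312°, 1133 m): east 1133 sin 312° = -841.98, north 1133 cos 312° = 758.12
Leg 2 (119°, 730 m): east 730 sin 119° = 638.47, north 730 cos 119° = -353.91
Net displacement: -203.51 east, 404.21 north. Direction back to start is (203.51, -404.21): bearing = atan2(203.51, -404.21) mod 360° = 153.28° ≈ 153°.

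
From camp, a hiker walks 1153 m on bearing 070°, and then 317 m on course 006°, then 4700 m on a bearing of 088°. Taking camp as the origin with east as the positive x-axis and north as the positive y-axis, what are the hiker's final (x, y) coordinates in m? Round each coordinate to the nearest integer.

Leg 1 (070°, 1153 m): east 1153 sin 70° = 1083.47, north 1153 cos 70° = 394.35
Leg 2 (006°, 317 m): east 317 sin 6° = 33.14, north 317 cos 6° = 315.26
Leg 3 (088°, 4700 m): east 4700 sin 88° = 4697.14, north 4700 cos 88° = 164.03
Summing: 5813.74 m east, 873.64 m north → (5814, 874).

(5814, 874)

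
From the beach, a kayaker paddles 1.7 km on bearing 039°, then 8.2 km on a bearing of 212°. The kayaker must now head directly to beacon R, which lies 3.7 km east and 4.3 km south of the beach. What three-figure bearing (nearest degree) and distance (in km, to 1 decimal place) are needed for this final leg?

Leg 1 (039°, 1.7 km): east 1.7 sin 39° = 1.07, north 1.7 cos 39° = 1.32
Leg 2 (212°, 8.2 km): east 8.2 sin 212° = -4.35, north 8.2 cos 212° = -6.95
Current position: (-3.28, -5.63). Target: (3.7, -4.3). Remaining: Δeast = 6.98, Δnorth = 1.33.
Bearing = atan2(6.98, 1.33) mod 360° = 79.18°; distance = √((6.98)² + (1.33)²) = 7.102 km.

079°, 7.1 km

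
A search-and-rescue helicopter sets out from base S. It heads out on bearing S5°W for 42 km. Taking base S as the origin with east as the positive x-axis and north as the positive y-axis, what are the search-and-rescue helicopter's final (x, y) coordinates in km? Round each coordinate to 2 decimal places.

Leg 1 (S5°W, 42 km): east 42 sin 185° = -3.66, north 42 cos 185° = -41.84
Summing: -3.66 km east, -41.84 km north → (-3.66, -41.84).

(-3.66, -41.84)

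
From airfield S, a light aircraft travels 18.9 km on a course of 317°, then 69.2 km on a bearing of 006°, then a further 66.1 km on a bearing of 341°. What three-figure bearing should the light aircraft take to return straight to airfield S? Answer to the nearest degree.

169°

Leg 1 (317°, 18.9 km): east 18.9 sin 317° = -12.89, north 18.9 cos 317° = 13.82
Leg 2 (006°, 69.2 km): east 69.2 sin 6° = 7.23, north 69.2 cos 6° = 68.82
Leg 3 (341°, 66.1 km): east 66.1 sin 341° = -21.52, north 66.1 cos 341° = 62.50
Net displacement: -27.18 east, 145.14 north. Direction back to start is (27.18, -145.14): bearing = atan2(27.18, -145.14) mod 360° = 169.39° ≈ 169°.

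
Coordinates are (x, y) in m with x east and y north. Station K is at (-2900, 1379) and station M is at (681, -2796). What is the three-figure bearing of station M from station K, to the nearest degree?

139°

Δeast = 681 − -2900 = 3581.00; Δnorth = -2796 − 1379 = -4175.00.
Bearing = atan2(Δeast, Δnorth) mod 360° = 139.38° ≈ 139°.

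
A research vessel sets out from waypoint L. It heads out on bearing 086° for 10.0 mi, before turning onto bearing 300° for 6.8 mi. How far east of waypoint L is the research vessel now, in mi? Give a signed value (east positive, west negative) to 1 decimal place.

4.1 mi

Leg 1 (086°, 10.0 mi): east 10.0 sin 86° = 9.98, north 10.0 cos 86° = 0.70
Leg 2 (300°, 6.8 mi): east 6.8 sin 300° = -5.89, north 6.8 cos 300° = 3.40
Net east component: 4.09 mi.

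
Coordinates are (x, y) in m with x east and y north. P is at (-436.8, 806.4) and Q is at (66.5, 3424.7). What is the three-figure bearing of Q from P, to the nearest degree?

Δeast = 66.5 − -436.8 = 503.30; Δnorth = 3424.7 − 806.4 = 2618.30.
Bearing = atan2(Δeast, Δnorth) mod 360° = 10.88° ≈ 011°.

011°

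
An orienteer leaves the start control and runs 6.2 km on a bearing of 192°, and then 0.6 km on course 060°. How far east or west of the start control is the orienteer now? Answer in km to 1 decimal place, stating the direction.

0.8 km west

Leg 1 (192°, 6.2 km): east 6.2 sin 192° = -1.29, north 6.2 cos 192° = -6.06
Leg 2 (060°, 0.6 km): east 0.6 sin 60° = 0.52, north 0.6 cos 60° = 0.30
Net east component: -0.77 km.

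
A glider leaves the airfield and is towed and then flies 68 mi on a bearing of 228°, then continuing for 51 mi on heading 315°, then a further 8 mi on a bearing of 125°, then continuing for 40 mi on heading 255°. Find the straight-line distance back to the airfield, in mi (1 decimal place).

Leg 1 (228°, 68 mi): east 68 sin 228° = -50.53, north 68 cos 228° = -45.50
Leg 2 (315°, 51 mi): east 51 sin 315° = -36.06, north 51 cos 315° = 36.06
Leg 3 (125°, 8 mi): east 8 sin 125° = 6.55, north 8 cos 125° = -4.59
Leg 4 (255°, 40 mi): east 40 sin 255° = -38.64, north 40 cos 255° = -10.35
Net: -118.68 east, -24.38 north. Distance = √((-118.68)² + (-24.38)²) = 121.158 mi.

121.2 mi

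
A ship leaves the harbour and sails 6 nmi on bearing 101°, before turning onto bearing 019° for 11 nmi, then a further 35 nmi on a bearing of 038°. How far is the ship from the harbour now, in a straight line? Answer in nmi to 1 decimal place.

48.2 nmi

Leg 1 (101°, 6 nmi): east 6 sin 101° = 5.89, north 6 cos 101° = -1.14
Leg 2 (019°, 11 nmi): east 11 sin 19° = 3.58, north 11 cos 19° = 10.40
Leg 3 (038°, 35 nmi): east 35 sin 38° = 21.55, north 35 cos 38° = 27.58
Net: 31.02 east, 36.84 north. Distance = √((31.02)² + (36.84)²) = 48.157 nmi.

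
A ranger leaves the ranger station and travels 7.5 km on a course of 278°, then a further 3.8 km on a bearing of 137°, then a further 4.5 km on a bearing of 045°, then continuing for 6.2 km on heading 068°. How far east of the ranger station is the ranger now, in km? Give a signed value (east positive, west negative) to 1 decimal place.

4.1 km

Leg 1 (278°, 7.5 km): east 7.5 sin 278° = -7.43, north 7.5 cos 278° = 1.04
Leg 2 (137°, 3.8 km): east 3.8 sin 137° = 2.59, north 3.8 cos 137° = -2.78
Leg 3 (045°, 4.5 km): east 4.5 sin 45° = 3.18, north 4.5 cos 45° = 3.18
Leg 4 (068°, 6.2 km): east 6.2 sin 68° = 5.75, north 6.2 cos 68° = 2.32
Net east component: 4.10 km.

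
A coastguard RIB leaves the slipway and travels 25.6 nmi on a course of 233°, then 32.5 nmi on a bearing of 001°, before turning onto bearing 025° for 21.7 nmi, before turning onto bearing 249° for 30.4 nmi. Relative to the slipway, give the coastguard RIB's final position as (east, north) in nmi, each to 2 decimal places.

(-39.09, 25.86)

Leg 1 (233°, 25.6 nmi): east 25.6 sin 233° = -20.45, north 25.6 cos 233° = -15.41
Leg 2 (001°, 32.5 nmi): east 32.5 sin 1° = 0.57, north 32.5 cos 1° = 32.50
Leg 3 (025°, 21.7 nmi): east 21.7 sin 25° = 9.17, north 21.7 cos 25° = 19.67
Leg 4 (249°, 30.4 nmi): east 30.4 sin 249° = -28.38, north 30.4 cos 249° = -10.89
Summing: -39.09 nmi east, 25.86 nmi north → (-39.09, 25.86).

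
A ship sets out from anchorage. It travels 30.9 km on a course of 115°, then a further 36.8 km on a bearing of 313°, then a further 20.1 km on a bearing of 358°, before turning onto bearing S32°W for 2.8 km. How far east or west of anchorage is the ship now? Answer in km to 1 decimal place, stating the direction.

Leg 1 (115°, 30.9 km): east 30.9 sin 115° = 28.00, north 30.9 cos 115° = -13.06
Leg 2 (313°, 36.8 km): east 36.8 sin 313° = -26.91, north 36.8 cos 313° = 25.10
Leg 3 (358°, 20.1 km): east 20.1 sin 358° = -0.70, north 20.1 cos 358° = 20.09
Leg 4 (S32°W, 2.8 km): east 2.8 sin 212° = -1.48, north 2.8 cos 212° = -2.37
Net east component: -1.09 km.

1.1 km west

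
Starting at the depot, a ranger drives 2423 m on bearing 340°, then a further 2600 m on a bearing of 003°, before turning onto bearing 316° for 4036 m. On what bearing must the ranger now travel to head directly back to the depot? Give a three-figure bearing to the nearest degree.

156°

Leg 1 (340°, 2423 m): east 2423 sin 340° = -828.71, north 2423 cos 340° = 2276.88
Leg 2 (003°, 2600 m): east 2600 sin 3° = 136.07, north 2600 cos 3° = 2596.44
Leg 3 (316°, 4036 m): east 4036 sin 316° = -2803.64, north 4036 cos 316° = 2903.26
Net displacement: -3496.28 east, 7776.57 north. Direction back to start is (3496.28, -7776.57): bearing = atan2(3496.28, -7776.57) mod 360° = 155.79° ≈ 156°.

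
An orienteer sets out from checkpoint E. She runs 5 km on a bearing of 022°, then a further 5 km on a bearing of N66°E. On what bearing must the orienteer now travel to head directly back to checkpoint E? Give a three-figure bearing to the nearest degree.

Leg 1 (022°, 5 km): east 5 sin 22° = 1.87, north 5 cos 22° = 4.64
Leg 2 (N66°E, 5 km): east 5 sin 66° = 4.57, north 5 cos 66° = 2.03
Net displacement: 6.44 east, 6.67 north. Direction back to start is (-6.44, -6.67): bearing = atan2(-6.44, -6.67) mod 360° = 224.00° ≈ 224°.

224°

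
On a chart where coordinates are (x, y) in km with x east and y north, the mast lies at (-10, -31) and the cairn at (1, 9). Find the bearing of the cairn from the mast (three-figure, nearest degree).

Δeast = 1 − -10 = 11.00; Δnorth = 9 − -31 = 40.00.
Bearing = atan2(Δeast, Δnorth) mod 360° = 15.38° ≈ 015°.

015°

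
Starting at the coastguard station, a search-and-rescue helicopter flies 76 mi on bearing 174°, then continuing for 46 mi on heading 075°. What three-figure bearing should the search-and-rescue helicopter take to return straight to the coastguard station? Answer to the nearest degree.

Leg 1 (174°, 76 mi): east 76 sin 174° = 7.94, north 76 cos 174° = -75.58
Leg 2 (075°, 46 mi): east 46 sin 75° = 44.43, north 46 cos 75° = 11.91
Net displacement: 52.38 east, -63.68 north. Direction back to start is (-52.38, 63.68): bearing = atan2(-52.38, 63.68) mod 360° = 320.56° ≈ 321°.

321°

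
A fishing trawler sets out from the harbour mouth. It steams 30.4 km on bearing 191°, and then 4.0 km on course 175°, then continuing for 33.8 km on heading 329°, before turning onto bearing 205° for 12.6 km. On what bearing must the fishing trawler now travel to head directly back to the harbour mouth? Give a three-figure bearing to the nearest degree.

Leg 1 (191°, 30.4 km): east 30.4 sin 191° = -5.80, north 30.4 cos 191° = -29.84
Leg 2 (175°, 4.0 km): east 4.0 sin 175° = 0.35, north 4.0 cos 175° = -3.98
Leg 3 (329°, 33.8 km): east 33.8 sin 329° = -17.41, north 33.8 cos 329° = 28.97
Leg 4 (205°, 12.6 km): east 12.6 sin 205° = -5.32, north 12.6 cos 205° = -11.42
Net displacement: -28.19 east, -16.27 north. Direction back to start is (28.19, 16.27): bearing = atan2(28.19, 16.27) mod 360° = 60.00° ≈ 060°.

060°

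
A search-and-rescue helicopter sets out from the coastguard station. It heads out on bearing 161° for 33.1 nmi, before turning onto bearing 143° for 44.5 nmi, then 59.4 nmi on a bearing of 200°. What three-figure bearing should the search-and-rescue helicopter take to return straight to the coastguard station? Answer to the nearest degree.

Leg 1 (161°, 33.1 nmi): east 33.1 sin 161° = 10.78, north 33.1 cos 161° = -31.30
Leg 2 (143°, 44.5 nmi): east 44.5 sin 143° = 26.78, north 44.5 cos 143° = -35.54
Leg 3 (200°, 59.4 nmi): east 59.4 sin 200° = -20.32, north 59.4 cos 200° = -55.82
Net displacement: 17.24 east, -122.65 north. Direction back to start is (-17.24, 122.65): bearing = atan2(-17.24, 122.65) mod 360° = 352.00° ≈ 352°.

352°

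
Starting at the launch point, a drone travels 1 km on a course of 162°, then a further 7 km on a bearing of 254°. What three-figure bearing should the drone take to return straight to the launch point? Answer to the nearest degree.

066°

Leg 1 (162°, 1 km): east 1 sin 162° = 0.31, north 1 cos 162° = -0.95
Leg 2 (254°, 7 km): east 7 sin 254° = -6.73, north 7 cos 254° = -1.93
Net displacement: -6.42 east, -2.88 north. Direction back to start is (6.42, 2.88): bearing = atan2(6.42, 2.88) mod 360° = 65.83° ≈ 066°.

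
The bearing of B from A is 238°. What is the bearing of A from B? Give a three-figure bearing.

Back-bearing = 238° − 180° = 058°.

058°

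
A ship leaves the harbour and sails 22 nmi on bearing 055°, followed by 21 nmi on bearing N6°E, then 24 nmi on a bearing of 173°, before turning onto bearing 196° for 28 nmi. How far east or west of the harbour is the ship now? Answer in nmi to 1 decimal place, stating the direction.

15.4 nmi east

Leg 1 (055°, 22 nmi): east 22 sin 55° = 18.02, north 22 cos 55° = 12.62
Leg 2 (N6°E, 21 nmi): east 21 sin 6° = 2.20, north 21 cos 6° = 20.88
Leg 3 (173°, 24 nmi): east 24 sin 173° = 2.92, north 24 cos 173° = -23.82
Leg 4 (196°, 28 nmi): east 28 sin 196° = -7.72, north 28 cos 196° = -26.92
Net east component: 15.42 nmi.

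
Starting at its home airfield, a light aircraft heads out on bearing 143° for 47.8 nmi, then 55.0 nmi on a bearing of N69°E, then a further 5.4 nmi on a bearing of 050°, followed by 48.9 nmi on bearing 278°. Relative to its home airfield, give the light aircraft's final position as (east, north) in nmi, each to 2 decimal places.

(35.83, -8.19)

Leg 1 (143°, 47.8 nmi): east 47.8 sin 143° = 28.77, north 47.8 cos 143° = -38.17
Leg 2 (N69°E, 55.0 nmi): east 55.0 sin 69° = 51.35, north 55.0 cos 69° = 19.71
Leg 3 (050°, 5.4 nmi): east 5.4 sin 50° = 4.14, north 5.4 cos 50° = 3.47
Leg 4 (278°, 48.9 nmi): east 48.9 sin 278° = -48.42, north 48.9 cos 278° = 6.81
Summing: 35.83 nmi east, -8.19 nmi north → (35.83, -8.19).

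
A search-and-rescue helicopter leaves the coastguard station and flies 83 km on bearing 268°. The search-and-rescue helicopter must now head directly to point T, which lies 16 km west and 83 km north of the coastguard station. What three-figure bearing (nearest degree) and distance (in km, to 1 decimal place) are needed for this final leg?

038°, 108.9 km

Leg 1 (268°, 83 km): east 83 sin 268° = -82.95, north 83 cos 268° = -2.90
Current position: (-82.95, -2.90). Target: (-16, 83). Remaining: Δeast = 66.95, Δnorth = 85.90.
Bearing = atan2(66.95, 85.90) mod 360° = 37.93°; distance = √((66.95)² + (85.90)²) = 108.906 km.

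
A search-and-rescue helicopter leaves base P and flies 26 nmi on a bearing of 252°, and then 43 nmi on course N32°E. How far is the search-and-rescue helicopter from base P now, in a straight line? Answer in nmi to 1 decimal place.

Leg 1 (252°, 26 nmi): east 26 sin 252° = -24.73, north 26 cos 252° = -8.03
Leg 2 (N32°E, 43 nmi): east 43 sin 32° = 22.79, north 43 cos 32° = 36.47
Net: -1.94 east, 28.43 north. Distance = √((-1.94)² + (28.43)²) = 28.498 nmi.

28.5 nmi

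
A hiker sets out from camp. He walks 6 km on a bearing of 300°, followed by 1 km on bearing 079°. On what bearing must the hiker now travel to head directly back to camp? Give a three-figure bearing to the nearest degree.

127°

Leg 1 (300°, 6 km): east 6 sin 300° = -5.20, north 6 cos 300° = 3.00
Leg 2 (079°, 1 km): east 1 sin 79° = 0.98, north 1 cos 79° = 0.19
Net displacement: -4.21 east, 3.19 north. Direction back to start is (4.21, -3.19): bearing = atan2(4.21, -3.19) mod 360° = 127.13° ≈ 127°.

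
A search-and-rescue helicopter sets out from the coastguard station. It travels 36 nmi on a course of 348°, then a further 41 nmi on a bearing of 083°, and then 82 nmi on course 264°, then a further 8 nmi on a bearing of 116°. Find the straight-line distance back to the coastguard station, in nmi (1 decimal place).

Leg 1 (348°, 36 nmi): east 36 sin 348° = -7.48, north 36 cos 348° = 35.21
Leg 2 (083°, 41 nmi): east 41 sin 83° = 40.69, north 41 cos 83° = 5.00
Leg 3 (264°, 82 nmi): east 82 sin 264° = -81.55, north 82 cos 264° = -8.57
Leg 4 (116°, 8 nmi): east 8 sin 116° = 7.19, north 8 cos 116° = -3.51
Net: -41.15 east, 28.13 north. Distance = √((-41.15)² + (28.13)²) = 49.848 nmi.

49.8 nmi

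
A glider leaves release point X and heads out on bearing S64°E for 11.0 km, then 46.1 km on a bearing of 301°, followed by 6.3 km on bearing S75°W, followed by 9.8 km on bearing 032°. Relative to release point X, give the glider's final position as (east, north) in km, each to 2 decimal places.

(-30.52, 25.60)

Leg 1 (S64°E, 11.0 km): east 11.0 sin 116° = 9.89, north 11.0 cos 116° = -4.82
Leg 2 (301°, 46.1 km): east 46.1 sin 301° = -39.52, north 46.1 cos 301° = 23.74
Leg 3 (S75°W, 6.3 km): east 6.3 sin 255° = -6.09, north 6.3 cos 255° = -1.63
Leg 4 (032°, 9.8 km): east 9.8 sin 32° = 5.19, north 9.8 cos 32° = 8.31
Summing: -30.52 km east, 25.60 km north → (-30.52, 25.60).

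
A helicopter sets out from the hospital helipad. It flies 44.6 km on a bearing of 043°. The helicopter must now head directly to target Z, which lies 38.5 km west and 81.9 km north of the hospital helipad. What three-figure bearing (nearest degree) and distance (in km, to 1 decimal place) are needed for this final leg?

306°, 84.7 km

Leg 1 (043°, 44.6 km): east 44.6 sin 43° = 30.42, north 44.6 cos 43° = 32.62
Current position: (30.42, 32.62). Target: (-38.5, 81.9). Remaining: Δeast = -68.92, Δnorth = 49.28.
Bearing = atan2(-68.92, 49.28) mod 360° = 305.57°; distance = √((-68.92)² + (49.28)²) = 84.725 km.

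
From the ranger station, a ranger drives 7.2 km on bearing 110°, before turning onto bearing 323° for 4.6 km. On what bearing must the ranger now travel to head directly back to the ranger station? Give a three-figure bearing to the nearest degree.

Leg 1 (110°, 7.2 km): east 7.2 sin 110° = 6.77, north 7.2 cos 110° = -2.46
Leg 2 (323°, 4.6 km): east 4.6 sin 323° = -2.77, north 4.6 cos 323° = 3.67
Net displacement: 4.00 east, 1.21 north. Direction back to start is (-4.00, -1.21): bearing = atan2(-4.00, -1.21) mod 360° = 253.14° ≈ 253°.

253°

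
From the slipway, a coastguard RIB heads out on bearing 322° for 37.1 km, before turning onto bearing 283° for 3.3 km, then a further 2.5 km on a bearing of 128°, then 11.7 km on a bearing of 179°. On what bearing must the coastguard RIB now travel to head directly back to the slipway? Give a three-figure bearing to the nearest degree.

125°

Leg 1 (322°, 37.1 km): east 37.1 sin 322° = -22.84, north 37.1 cos 322° = 29.24
Leg 2 (283°, 3.3 km): east 3.3 sin 283° = -3.22, north 3.3 cos 283° = 0.74
Leg 3 (128°, 2.5 km): east 2.5 sin 128° = 1.97, north 2.5 cos 128° = -1.54
Leg 4 (179°, 11.7 km): east 11.7 sin 179° = 0.20, north 11.7 cos 179° = -11.70
Net displacement: -23.88 east, 16.74 north. Direction back to start is (23.88, -16.74): bearing = atan2(23.88, -16.74) mod 360° = 125.03° ≈ 125°.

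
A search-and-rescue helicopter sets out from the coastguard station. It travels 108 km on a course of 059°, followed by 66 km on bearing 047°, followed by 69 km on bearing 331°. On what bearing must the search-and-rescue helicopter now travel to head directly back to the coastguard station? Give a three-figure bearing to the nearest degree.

214°

Leg 1 (059°, 108 km): east 108 sin 59° = 92.57, north 108 cos 59° = 55.62
Leg 2 (047°, 66 km): east 66 sin 47° = 48.27, north 66 cos 47° = 45.01
Leg 3 (331°, 69 km): east 69 sin 331° = -33.45, north 69 cos 331° = 60.35
Net displacement: 107.39 east, 160.98 north. Direction back to start is (-107.39, -160.98): bearing = atan2(-107.39, -160.98) mod 360° = 213.71° ≈ 214°.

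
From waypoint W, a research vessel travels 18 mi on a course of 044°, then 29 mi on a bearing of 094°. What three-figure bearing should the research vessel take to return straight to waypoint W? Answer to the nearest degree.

255°

Leg 1 (044°, 18 mi): east 18 sin 44° = 12.50, north 18 cos 44° = 12.95
Leg 2 (094°, 29 mi): east 29 sin 94° = 28.93, north 29 cos 94° = -2.02
Net displacement: 41.43 east, 10.93 north. Direction back to start is (-41.43, -10.93): bearing = atan2(-41.43, -10.93) mod 360° = 255.23° ≈ 255°.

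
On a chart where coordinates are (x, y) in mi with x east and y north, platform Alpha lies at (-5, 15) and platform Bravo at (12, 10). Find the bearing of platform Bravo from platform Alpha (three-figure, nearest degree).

106°

Δeast = 12 − -5 = 17.00; Δnorth = 10 − 15 = -5.00.
Bearing = atan2(Δeast, Δnorth) mod 360° = 106.39° ≈ 106°.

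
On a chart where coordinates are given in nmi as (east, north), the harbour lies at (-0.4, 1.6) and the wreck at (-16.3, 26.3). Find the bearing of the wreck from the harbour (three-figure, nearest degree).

Δeast = -16.3 − -0.4 = -15.90; Δnorth = 26.3 − 1.6 = 24.70.
Bearing = atan2(Δeast, Δnorth) mod 360° = 327.23° ≈ 327°.

327°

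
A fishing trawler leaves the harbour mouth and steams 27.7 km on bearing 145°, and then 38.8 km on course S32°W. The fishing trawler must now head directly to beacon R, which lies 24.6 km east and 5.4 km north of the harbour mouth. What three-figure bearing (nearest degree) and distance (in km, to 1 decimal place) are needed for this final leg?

Leg 1 (145°, 27.7 km): east 27.7 sin 145° = 15.89, north 27.7 cos 145° = -22.69
Leg 2 (S32°W, 38.8 km): east 38.8 sin 212° = -20.56, north 38.8 cos 212° = -32.90
Current position: (-4.67, -55.59). Target: (24.6, 5.4). Remaining: Δeast = 29.27, Δnorth = 60.99.
Bearing = atan2(29.27, 60.99) mod 360° = 25.64°; distance = √((29.27)² + (60.99)²) = 67.655 km.

026°, 67.7 km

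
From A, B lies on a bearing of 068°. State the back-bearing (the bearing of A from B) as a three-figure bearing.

248°

Back-bearing = 068° + 180° = 248°.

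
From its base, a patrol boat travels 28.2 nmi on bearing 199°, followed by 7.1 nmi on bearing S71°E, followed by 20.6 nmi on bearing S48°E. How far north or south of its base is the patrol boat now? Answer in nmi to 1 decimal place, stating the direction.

42.8 nmi south

Leg 1 (199°, 28.2 nmi): east 28.2 sin 199° = -9.18, north 28.2 cos 199° = -26.66
Leg 2 (S71°E, 7.1 nmi): east 7.1 sin 109° = 6.71, north 7.1 cos 109° = -2.31
Leg 3 (S48°E, 20.6 nmi): east 20.6 sin 132° = 15.31, north 20.6 cos 132° = -13.78
Net north component: -42.76 nmi.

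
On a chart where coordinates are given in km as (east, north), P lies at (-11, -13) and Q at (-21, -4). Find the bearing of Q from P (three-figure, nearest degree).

Δeast = -21 − -11 = -10.00; Δnorth = -4 − -13 = 9.00.
Bearing = atan2(Δeast, Δnorth) mod 360° = 311.99° ≈ 312°.

312°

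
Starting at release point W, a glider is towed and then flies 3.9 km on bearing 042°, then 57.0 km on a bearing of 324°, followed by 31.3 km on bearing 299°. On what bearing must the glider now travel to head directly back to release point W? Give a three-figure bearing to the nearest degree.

Leg 1 (042°, 3.9 km): east 3.9 sin 42° = 2.61, north 3.9 cos 42° = 2.90
Leg 2 (324°, 57.0 km): east 57.0 sin 324° = -33.50, north 57.0 cos 324° = 46.11
Leg 3 (299°, 31.3 km): east 31.3 sin 299° = -27.38, north 31.3 cos 299° = 15.17
Net displacement: -58.27 east, 64.19 north. Direction back to start is (58.27, -64.19): bearing = atan2(58.27, -64.19) mod 360° = 137.77° ≈ 138°.

138°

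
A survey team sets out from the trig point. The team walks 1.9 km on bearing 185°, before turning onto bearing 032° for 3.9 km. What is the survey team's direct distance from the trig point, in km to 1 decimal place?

2.4 km

Leg 1 (185°, 1.9 km): east 1.9 sin 185° = -0.17, north 1.9 cos 185° = -1.89
Leg 2 (032°, 3.9 km): east 3.9 sin 32° = 2.07, north 3.9 cos 32° = 3.31
Net: 1.90 east, 1.41 north. Distance = √((1.90)² + (1.41)²) = 2.370 km.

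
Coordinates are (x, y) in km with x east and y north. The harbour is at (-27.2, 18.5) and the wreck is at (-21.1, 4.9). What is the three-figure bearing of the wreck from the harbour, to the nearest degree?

Δeast = -21.1 − -27.2 = 6.10; Δnorth = 4.9 − 18.5 = -13.60.
Bearing = atan2(Δeast, Δnorth) mod 360° = 155.84° ≈ 156°.

156°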